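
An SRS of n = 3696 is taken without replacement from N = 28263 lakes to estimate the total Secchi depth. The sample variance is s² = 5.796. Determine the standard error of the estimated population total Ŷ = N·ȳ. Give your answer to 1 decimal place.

1043.5

Var(Ŷ) = N²·Var(ȳ) = N²·(1 − n/N)·s²/n.
f = 3696/28263 = 0.13077168; Var(ȳ) = 0.86922832·5.796/3696 = 0.001363108.
Var(Ŷ) = 28263² · 0.001363108 = 1.0888468 × 10^6.
SE(Ŷ) = √(1.0888468 × 10^6) = 1043.5.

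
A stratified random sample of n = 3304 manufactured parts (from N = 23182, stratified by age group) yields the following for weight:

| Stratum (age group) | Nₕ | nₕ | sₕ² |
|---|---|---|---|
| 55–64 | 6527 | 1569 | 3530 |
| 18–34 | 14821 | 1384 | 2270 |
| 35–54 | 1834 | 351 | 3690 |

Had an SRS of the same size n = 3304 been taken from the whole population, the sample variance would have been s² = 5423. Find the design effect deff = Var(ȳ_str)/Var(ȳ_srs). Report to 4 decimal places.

0.5659

Var(ȳ_str) = Σ Wₕ²(1−fₕ)sₕ²/nₕ with Wₕ = Nₕ/23182:
  55–64: (6527/23182)²·(1−1569/6527)·3530/1569 = 0.13547841
  18–34: (14821/23182)²·(1−1384/14821)·2270/1384 = 0.60780993
  35–54: (1834/23182)²·(1−351/1834)·3690/351 = 0.053205672
  → Var(ȳ_str) = 0.79649401.
Var(ȳ_srs) = (1 − 3304/23182)·5423/3304 = 1.4074123.
deff = 0.79649401 / 1.4074123 = 0.5659.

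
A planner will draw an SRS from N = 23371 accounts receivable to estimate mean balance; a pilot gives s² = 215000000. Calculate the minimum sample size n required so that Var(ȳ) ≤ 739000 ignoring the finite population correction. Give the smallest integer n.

Without fpc, n₀ = s²/D = 215000000/739000 = 290.9337.
Rounding up, n = 291.

291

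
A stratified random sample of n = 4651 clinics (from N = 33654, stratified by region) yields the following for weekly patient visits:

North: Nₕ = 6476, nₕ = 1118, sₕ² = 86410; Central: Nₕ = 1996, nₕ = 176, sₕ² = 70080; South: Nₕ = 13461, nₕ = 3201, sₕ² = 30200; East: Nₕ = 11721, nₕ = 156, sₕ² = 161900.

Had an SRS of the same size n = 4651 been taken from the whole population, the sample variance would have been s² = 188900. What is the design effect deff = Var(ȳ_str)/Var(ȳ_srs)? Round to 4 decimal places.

3.6857

Var(ȳ_str) = Σ Wₕ²(1−fₕ)sₕ²/nₕ with Wₕ = Nₕ/33654:
  North: (6476/33654)²·(1−1118/6476)·86410/1118 = 2.3678728
  Central: (1996/33654)²·(1−176/1996)·70080/176 = 1.2771443
  South: (13461/33654)²·(1−3201/13461)·30200/3201 = 1.1504628
  East: (11721/33654)²·(1−156/11721)·161900/156 = 124.21075
  → Var(ȳ_str) = 129.00623.
Var(ȳ_srs) = (1 − 4651/33654)·188900/4651 = 35.001919.
deff = 129.00623 / 35.001919 = 3.6857.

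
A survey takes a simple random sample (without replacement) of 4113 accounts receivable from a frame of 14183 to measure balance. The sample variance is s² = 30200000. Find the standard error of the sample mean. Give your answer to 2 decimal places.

Under SRS without replacement, Var(ȳ) = (1 − f)·s²/n with f = n/N = 4113/14183 = 0.28999506.
Var(ȳ) = (1 − 0.28999506)·30200000/4113 = 0.71000494·7342.5723 = 5213.2626.
SE(ȳ) = √(5213.2626) = 72.20.

72.20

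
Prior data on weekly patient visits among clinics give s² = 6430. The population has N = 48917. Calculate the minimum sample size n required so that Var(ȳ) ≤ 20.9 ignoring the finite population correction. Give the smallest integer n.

308

Without fpc, n₀ = s²/D = 6430/20.9 = 307.6555.
Rounding up, n = 308.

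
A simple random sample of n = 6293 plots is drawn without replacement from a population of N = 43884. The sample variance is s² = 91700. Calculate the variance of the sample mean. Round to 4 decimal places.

12.4821

Under SRS without replacement, Var(ȳ) = (1 − f)·s²/n with f = n/N = 6293/43884 = 0.14340078.
Var(ȳ) = (1 − 0.14340078)·91700/6293 = 0.85659922·14.571746 = 12.482147.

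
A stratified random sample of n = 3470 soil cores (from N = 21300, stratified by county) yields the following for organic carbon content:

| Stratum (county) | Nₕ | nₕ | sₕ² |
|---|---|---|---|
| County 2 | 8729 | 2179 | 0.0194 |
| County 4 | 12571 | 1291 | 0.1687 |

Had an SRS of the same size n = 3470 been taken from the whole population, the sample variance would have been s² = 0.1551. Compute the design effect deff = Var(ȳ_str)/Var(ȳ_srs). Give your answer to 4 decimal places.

Var(ȳ_str) = Σ Wₕ²(1−fₕ)sₕ²/nₕ with Wₕ = Nₕ/21300:
  County 2: (8729/21300)²·(1−2179/8729)·0.0194/2179 = 1.1219954 × 10^-6
  County 4: (12571/21300)²·(1−1291/12571)·0.1687/1291 = 4.0842147 × 10^-5
  → Var(ȳ_str) = 4.1964142 × 10^-5.
Var(ȳ_srs) = (1 − 3470/21300)·0.1551/3470 = 3.7415716 × 10^-5.
deff = (4.1964142 × 10^-5) / (3.7415716 × 10^-5) = 1.1216.

1.1216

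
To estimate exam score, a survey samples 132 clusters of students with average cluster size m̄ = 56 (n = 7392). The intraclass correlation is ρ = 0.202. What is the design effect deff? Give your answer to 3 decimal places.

deff = 1 + (56 − 1)·0.202 = 1 + 11.11 = 12.11.

12.110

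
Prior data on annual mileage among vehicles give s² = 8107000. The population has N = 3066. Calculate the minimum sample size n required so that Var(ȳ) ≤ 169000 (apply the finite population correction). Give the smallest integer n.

Without fpc, n₀ = s²/D = 8107000/169000 = 47.9704.
With fpc, (1 − n/N)·s²/n ≤ D requires n ≥ n₀/(1 + n₀/N) = 47.9704/(1 + 47.9704/3066) = 47.2314.
Rounding up, n = 48.

48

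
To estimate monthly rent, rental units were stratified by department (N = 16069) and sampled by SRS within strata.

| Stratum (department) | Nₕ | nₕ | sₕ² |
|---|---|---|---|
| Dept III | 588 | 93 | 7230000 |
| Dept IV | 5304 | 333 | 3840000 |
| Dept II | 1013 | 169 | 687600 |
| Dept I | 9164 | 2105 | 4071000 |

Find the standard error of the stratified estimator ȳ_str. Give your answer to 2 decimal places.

41.99

Var(ȳ_str) = Σₕ Wₕ²(1 − fₕ)sₕ²/nₕ with Wₕ = Nₕ/N, N = 16069.
Dept III: Wₕ = 0.03659220; term = 0.03659220²·(1 − 0.15816327)·7230000/93 = 87.631485.
Dept IV: Wₕ = 0.33007654; term = 0.33007654²·(1 − 0.06278281)·3840000/333 = 1177.4882.
Dept II: Wₕ = 0.06304064; term = 0.06304064²·(1 − 0.16683119)·687600/169 = 13.471729.
Dept I: Wₕ = 0.57029062; term = 0.57029062²·(1 − 0.22970319)·4071000/2105 = 484.50645.
Sum = 1763.0979.
SE = √(1763.0979) = 41.99.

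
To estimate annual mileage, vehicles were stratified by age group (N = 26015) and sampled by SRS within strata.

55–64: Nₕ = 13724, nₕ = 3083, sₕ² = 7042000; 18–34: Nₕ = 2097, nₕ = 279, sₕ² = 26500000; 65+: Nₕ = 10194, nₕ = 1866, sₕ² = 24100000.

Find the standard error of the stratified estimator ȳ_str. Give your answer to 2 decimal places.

Var(ȳ_str) = Σₕ Wₕ²(1 − fₕ)sₕ²/nₕ with Wₕ = Nₕ/N, N = 26015.
55–64: Wₕ = 0.52754180; term = 0.52754180²·(1 − 0.22464296)·7042000/3083 = 492.87636.
18–34: Wₕ = 0.08060734; term = 0.08060734²·(1 − 0.13304721)·26500000/279 = 535.04008.
65+: Wₕ = 0.39185086; term = 0.39185086²·(1 − 0.18304885)·24100000/1866 = 1620.1047.
Sum = 2648.0211.
SE = √(2648.0211) = 51.46.

51.46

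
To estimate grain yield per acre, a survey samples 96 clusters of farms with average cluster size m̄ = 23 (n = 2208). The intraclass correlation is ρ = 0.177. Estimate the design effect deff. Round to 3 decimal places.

4.894

deff = 1 + (23 − 1)·0.177 = 1 + 3.894 = 4.894.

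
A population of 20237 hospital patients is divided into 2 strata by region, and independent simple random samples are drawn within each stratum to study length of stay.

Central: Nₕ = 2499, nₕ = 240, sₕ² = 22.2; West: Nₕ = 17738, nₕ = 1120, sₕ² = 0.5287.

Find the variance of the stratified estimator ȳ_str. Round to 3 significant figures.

0.00161

Var(ȳ_str) = Σₕ Wₕ²(1 − fₕ)sₕ²/nₕ with Wₕ = Nₕ/N, N = 20237.
Central: Wₕ = 0.12348668; term = 0.12348668²·(1 − 0.09603842)·22.2/240 = 0.0012750639.
West: Wₕ = 0.87651332; term = 0.87651332²·(1 − 0.06314128)·0.5287/1120 = 3.3976797 × 10^-4.
Sum = 0.0016148319.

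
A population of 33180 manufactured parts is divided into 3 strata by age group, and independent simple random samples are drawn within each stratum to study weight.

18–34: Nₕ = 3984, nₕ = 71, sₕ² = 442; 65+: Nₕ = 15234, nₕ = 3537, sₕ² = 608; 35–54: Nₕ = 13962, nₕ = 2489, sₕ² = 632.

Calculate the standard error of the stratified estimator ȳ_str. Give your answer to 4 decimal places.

0.3911

Var(ȳ_str) = Σₕ Wₕ²(1 − fₕ)sₕ²/nₕ with Wₕ = Nₕ/N, N = 33180.
18–34: Wₕ = 0.12007233; term = 0.12007233²·(1 − 0.01782129)·442/71 = 0.088153657.
65+: Wₕ = 0.45913201; term = 0.45913201²·(1 − 0.23217802)·608/3537 = 0.027823015.
35–54: Wₕ = 0.42079566; term = 0.42079566²·(1 − 0.17826959)·632/2489 = 0.036945712.
Sum = 0.15292238.
SE = √(0.15292238) = 0.3911.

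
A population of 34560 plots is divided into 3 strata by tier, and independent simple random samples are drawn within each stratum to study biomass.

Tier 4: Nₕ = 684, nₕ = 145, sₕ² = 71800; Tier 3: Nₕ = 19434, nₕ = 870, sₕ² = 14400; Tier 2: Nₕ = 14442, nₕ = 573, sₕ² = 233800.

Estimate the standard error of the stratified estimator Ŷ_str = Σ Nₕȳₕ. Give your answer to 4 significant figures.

Var(Ŷ_str) = Σₕ Nₕ²(1 − fₕ)sₕ²/nₕ.
Tier 4: 684²·(1 − 145/684)·71800/145 = 1.8255818 × 10^8.
Tier 3: 19434²·(1 − 870/19434)·14400/870 = 5.9714115 × 10^9.
Tier 2: 14442²·(1 − 573/14442)·233800/573 = 8.1726401 × 10^10.
Sum = 8.7880371 × 10^10.
SE = √(8.7880371 × 10^10) = 296400.

296400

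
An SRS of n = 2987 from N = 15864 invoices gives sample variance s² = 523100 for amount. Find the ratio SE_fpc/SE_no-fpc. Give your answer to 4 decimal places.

0.9010

f = n/N = 2987/15864 = 0.18828795.
SE_no-fpc = √(s²/n) = 13.233501; SE_fpc = √((1−f)s²/n) = 11.922731.
Ratio = √(1−f) = 0.90095064.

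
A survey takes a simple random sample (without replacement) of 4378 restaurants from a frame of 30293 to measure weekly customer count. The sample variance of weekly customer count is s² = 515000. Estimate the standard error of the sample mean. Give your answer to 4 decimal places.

Under SRS without replacement, Var(ȳ) = (1 − f)·s²/n with f = n/N = 4378/30293 = 0.14452184.
Var(ȳ) = (1 − 0.14452184)·515000/4378 = 0.85547816·117.63362 = 100.633.
SE(ȳ) = √(100.633) = 10.0316.

10.0316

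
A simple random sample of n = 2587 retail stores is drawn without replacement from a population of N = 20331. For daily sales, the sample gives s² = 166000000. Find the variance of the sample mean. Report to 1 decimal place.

56002.1

Under SRS without replacement, Var(ȳ) = (1 − f)·s²/n with f = n/N = 2587/20331 = 0.12724411.
Var(ȳ) = (1 − 0.12724411)·166000000/2587 = 0.87275589·64166.989 = 56002.117.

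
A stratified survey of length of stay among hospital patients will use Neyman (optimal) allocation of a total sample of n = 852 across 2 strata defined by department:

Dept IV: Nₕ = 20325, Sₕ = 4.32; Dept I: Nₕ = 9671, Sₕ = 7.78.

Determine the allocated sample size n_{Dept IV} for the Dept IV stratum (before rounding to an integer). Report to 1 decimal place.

Neyman allocation: nₕ = n·NₕSₕ / Σⱼ NⱼSⱼ.
Σ NⱼSⱼ = 20325·4.32 + 9671·7.78 = 163044.38.
n_{Dept IV} = 852·20325·4.32 / 163044.38 = 458.8.

458.8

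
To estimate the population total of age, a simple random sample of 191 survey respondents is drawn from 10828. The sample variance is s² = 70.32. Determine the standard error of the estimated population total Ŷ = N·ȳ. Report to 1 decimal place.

Var(Ŷ) = N²·Var(ȳ) = N²·(1 − n/N)·s²/n.
f = 191/10828 = 0.01763945; Var(ȳ) = 0.98236055·70.32/191 = 0.36167327.
Var(Ŷ) = 10828² · 0.36167327 = 4.2404594 × 10^7.
SE(Ŷ) = √(4.2404594 × 10^7) = 6511.9.

6511.9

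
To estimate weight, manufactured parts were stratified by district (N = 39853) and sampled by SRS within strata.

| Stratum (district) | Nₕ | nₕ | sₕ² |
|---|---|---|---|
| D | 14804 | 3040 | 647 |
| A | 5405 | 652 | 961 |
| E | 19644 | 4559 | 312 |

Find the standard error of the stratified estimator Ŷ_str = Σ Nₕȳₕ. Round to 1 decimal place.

Var(Ŷ_str) = Σₕ Nₕ²(1 − fₕ)sₕ²/nₕ.
D: 14804²·(1 − 3040/14804)·647/3040 = 3.7065067 × 10^7.
A: 5405²·(1 − 652/5405)·961/652 = 3.7865117 × 10^7.
E: 19644²·(1 − 4559/19644)·312/4559 = 2.027964 × 10^7.
Sum = 9.5209824 × 10^7.
SE = √(9.5209824 × 10^7) = 9757.6.

9757.6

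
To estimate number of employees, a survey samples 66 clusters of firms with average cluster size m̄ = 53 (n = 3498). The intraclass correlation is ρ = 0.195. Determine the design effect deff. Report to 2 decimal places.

11.14

deff = 1 + (53 − 1)·0.195 = 1 + 10.14 = 11.14.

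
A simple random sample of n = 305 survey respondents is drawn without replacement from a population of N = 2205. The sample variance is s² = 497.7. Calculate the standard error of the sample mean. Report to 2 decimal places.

1.19

Under SRS without replacement, Var(ȳ) = (1 − f)·s²/n with f = n/N = 305/2205 = 0.13832200.
Var(ȳ) = (1 − 0.13832200)·497.7/305 = 0.86167800·1.6318033 = 1.406089.
SE(ȳ) = √(1.406089) = 1.19.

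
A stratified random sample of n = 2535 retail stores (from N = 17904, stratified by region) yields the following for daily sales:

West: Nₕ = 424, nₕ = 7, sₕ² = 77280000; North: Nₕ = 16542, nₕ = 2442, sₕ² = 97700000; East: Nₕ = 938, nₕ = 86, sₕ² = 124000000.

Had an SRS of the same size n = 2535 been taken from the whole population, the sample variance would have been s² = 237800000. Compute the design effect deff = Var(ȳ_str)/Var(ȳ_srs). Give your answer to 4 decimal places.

Var(ȳ_str) = Σ Wₕ²(1−fₕ)sₕ²/nₕ with Wₕ = Nₕ/17904:
  West: (424/17904)²·(1−7/424)·77280000/7 = 6089.3487
  North: (16542/17904)²·(1−2442/16542)·97700000/2442 = 29110.918
  East: (938/17904)²·(1−86/938)·124000000/86 = 3594.7238
  → Var(ȳ_str) = 38794.991.
Var(ȳ_srs) = (1 − 2535/17904)·237800000/2535 = 80524.758.
deff = 38794.991 / 80524.758 = 0.4818.

0.4818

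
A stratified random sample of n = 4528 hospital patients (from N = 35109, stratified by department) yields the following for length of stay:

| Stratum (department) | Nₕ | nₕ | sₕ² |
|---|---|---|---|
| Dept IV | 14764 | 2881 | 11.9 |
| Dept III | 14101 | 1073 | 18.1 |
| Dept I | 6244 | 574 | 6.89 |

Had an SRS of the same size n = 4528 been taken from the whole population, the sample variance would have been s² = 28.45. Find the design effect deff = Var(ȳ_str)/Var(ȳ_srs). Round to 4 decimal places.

0.6298

Var(ȳ_str) = Σ Wₕ²(1−fₕ)sₕ²/nₕ with Wₕ = Nₕ/35109:
  Dept IV: (14764/35109)²·(1−2881/14764)·11.9/2881 = 5.8789114 × 10^-4
  Dept III: (14101/35109)²·(1−1073/14101)·18.1/1073 = 0.002514025
  Dept I: (6244/35109)²·(1−574/6244)·6.89/574 = 3.447596 × 10^-4
  → Var(ȳ_str) = 0.0034466757.
Var(ȳ_srs) = (1 − 4528/35109)·28.45/4528 = 0.0054727937.
deff = 0.0034466757 / 0.0054727937 = 0.6298.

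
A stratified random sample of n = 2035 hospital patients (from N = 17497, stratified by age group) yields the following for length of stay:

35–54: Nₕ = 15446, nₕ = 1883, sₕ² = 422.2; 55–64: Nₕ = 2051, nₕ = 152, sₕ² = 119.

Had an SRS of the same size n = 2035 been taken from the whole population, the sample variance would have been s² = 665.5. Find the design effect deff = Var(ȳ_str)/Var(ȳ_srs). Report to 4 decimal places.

Var(ȳ_str) = Σ Wₕ²(1−fₕ)sₕ²/nₕ with Wₕ = Nₕ/17497:
  35–54: (15446/17497)²·(1−1883/15446)·422.2/1883 = 0.15343079
  55–64: (2051/17497)²·(1−152/2051)·119/152 = 0.0099601715
  → Var(ȳ_str) = 0.16339096.
Var(ȳ_srs) = (1 − 2035/17497)·665.5/2035 = 0.28899194.
deff = 0.16339096 / 0.28899194 = 0.5654.

0.5654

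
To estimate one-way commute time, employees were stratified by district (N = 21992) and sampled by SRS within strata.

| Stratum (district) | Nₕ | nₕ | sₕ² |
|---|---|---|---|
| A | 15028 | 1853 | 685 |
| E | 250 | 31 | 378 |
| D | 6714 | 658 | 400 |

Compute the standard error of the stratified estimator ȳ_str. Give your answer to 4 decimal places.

0.4515

Var(ȳ_str) = Σₕ Wₕ²(1 − fₕ)sₕ²/nₕ with Wₕ = Nₕ/N, N = 21992.
A: Wₕ = 0.68333940; term = 0.68333940²·(1 − 0.12330317)·685/1853 = 0.15133435.
E: Wₕ = 0.01136777; term = 0.01136777²·(1 − 0.12400000)·378/31 = 0.0013803359.
D: Wₕ = 0.30529283; term = 0.30529283²·(1 − 0.09800417)·400/658 = 0.051105995.
Sum = 0.20382068.
SE = √(0.20382068) = 0.4515.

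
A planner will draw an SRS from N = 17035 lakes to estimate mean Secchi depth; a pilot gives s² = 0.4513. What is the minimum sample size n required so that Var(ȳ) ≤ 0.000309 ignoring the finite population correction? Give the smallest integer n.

1461

Without fpc, n₀ = s²/D = 0.4513/0.000309 = 1460.5178.
Rounding up, n = 1461.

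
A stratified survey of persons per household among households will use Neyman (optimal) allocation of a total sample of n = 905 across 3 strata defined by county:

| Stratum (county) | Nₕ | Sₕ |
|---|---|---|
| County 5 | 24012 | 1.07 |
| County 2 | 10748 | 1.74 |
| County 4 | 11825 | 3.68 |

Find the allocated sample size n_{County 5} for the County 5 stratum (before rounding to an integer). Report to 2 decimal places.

Neyman allocation: nₕ = n·NₕSₕ / Σⱼ NⱼSⱼ.
Σ NⱼSⱼ = 24012·1.07 + 10748·1.74 + 11825·3.68 = 87910.36.
n_{County 5} = 905·24012·1.07 / 87910.36 = 264.50.

264.50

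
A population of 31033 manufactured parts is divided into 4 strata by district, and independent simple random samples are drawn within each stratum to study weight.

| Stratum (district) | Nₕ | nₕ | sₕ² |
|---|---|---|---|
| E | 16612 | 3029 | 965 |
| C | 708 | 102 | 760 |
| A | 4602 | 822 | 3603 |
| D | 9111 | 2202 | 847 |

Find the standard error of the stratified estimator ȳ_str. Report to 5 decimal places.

0.42694

Var(ȳ_str) = Σₕ Wₕ²(1 − fₕ)sₕ²/nₕ with Wₕ = Nₕ/N, N = 31033.
E: Wₕ = 0.53530113; term = 0.53530113²·(1 − 0.18233807)·965/3029 = 0.074644556.
C: Wₕ = 0.02281442; term = 0.02281442²·(1 − 0.14406780)·760/102 = 0.0033194932.
A: Wₕ = 0.14829375; term = 0.14829375²·(1 − 0.17861799)·3603/822 = 0.079174137.
D: Wₕ = 0.29359069; term = 0.29359069²·(1 − 0.24168587)·847/2202 = 0.025141999.
Sum = 0.18228019.
SE = √(0.18228019) = 0.42694.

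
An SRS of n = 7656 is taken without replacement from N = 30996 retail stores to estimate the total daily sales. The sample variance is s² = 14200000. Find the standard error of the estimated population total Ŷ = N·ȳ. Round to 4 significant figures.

1.158 × 10^6

Var(Ŷ) = N²·Var(ȳ) = N²·(1 − n/N)·s²/n.
f = 7656/30996 = 0.24699961; Var(ȳ) = 0.75300039·14200000/7656 = 1396.6308.
Var(Ŷ) = 30996² · 1396.6308 = 1.3418159 × 10^12.
SE(Ŷ) = √(1.3418159 × 10^12) = 1.158 × 10^6.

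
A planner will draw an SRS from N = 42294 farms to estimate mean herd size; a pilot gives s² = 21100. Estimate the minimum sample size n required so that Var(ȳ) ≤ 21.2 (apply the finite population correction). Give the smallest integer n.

Without fpc, n₀ = s²/D = 21100/21.2 = 995.2830.
With fpc, (1 − n/N)·s²/n ≤ D requires n ≥ n₀/(1 + n₀/N) = 995.2830/(1 + 995.2830/42294) = 972.4000.
Rounding up, n = 973.

973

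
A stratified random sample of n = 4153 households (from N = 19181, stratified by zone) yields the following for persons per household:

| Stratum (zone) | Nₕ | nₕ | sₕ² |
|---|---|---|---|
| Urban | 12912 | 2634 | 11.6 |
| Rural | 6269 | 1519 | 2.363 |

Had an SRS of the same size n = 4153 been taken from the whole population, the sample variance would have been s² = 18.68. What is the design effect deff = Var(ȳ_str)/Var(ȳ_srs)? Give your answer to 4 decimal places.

0.4865

Var(ȳ_str) = Σ Wₕ²(1−fₕ)sₕ²/nₕ with Wₕ = Nₕ/19181:
  Urban: (12912/19181)²·(1−2634/12912)·11.6/2634 = 0.0015885535
  Rural: (6269/19181)²·(1−1519/6269)·2.363/1519 = 1.2590858 × 10^-4
  → Var(ȳ_str) = 0.0017144621.
Var(ȳ_srs) = (1 − 4153/19181)·18.68/4153 = 0.0035240729.
deff = 0.0017144621 / 0.0035240729 = 0.4865.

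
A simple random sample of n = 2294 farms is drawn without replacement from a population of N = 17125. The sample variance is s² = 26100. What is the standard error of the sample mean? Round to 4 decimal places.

Under SRS without replacement, Var(ȳ) = (1 − f)·s²/n with f = n/N = 2294/17125 = 0.13395620.
Var(ȳ) = (1 − 0.13395620)·26100/2294 = 0.86604380·11.377507 = 9.8534189.
SE(ȳ) = √(9.8534189) = 3.1390.

3.1390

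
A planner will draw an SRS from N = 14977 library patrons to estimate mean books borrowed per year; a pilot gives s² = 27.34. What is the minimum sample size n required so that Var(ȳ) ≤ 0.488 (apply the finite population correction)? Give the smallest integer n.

56

Without fpc, n₀ = s²/D = 27.34/0.488 = 56.0246.
With fpc, (1 − n/N)·s²/n ≤ D requires n ≥ n₀/(1 + n₀/N) = 56.0246/(1 + 56.0246/14977) = 55.8158.
Rounding up, n = 56.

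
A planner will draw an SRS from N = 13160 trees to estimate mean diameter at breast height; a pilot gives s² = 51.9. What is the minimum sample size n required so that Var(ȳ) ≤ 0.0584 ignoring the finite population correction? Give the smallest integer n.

889

Without fpc, n₀ = s²/D = 51.9/0.0584 = 888.6986.
Rounding up, n = 889.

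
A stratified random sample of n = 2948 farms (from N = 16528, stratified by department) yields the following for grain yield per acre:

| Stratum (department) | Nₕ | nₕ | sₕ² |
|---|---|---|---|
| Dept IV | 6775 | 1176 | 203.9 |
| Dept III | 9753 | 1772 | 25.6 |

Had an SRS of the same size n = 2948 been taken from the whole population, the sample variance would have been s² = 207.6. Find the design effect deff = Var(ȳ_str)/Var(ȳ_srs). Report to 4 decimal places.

Var(ȳ_str) = Σ Wₕ²(1−fₕ)sₕ²/nₕ with Wₕ = Nₕ/16528:
  Dept IV: (6775/16528)²·(1−1176/6775)·203.9/1176 = 0.024076262
  Dept III: (9753/16528)²·(1−1772/9753)·25.6/1772 = 0.004116529
  → Var(ȳ_str) = 0.028192791.
Var(ȳ_srs) = (1 − 2948/16528)·207.6/2948 = 0.057860121.
deff = 0.028192791 / 0.057860121 = 0.4873.

0.4873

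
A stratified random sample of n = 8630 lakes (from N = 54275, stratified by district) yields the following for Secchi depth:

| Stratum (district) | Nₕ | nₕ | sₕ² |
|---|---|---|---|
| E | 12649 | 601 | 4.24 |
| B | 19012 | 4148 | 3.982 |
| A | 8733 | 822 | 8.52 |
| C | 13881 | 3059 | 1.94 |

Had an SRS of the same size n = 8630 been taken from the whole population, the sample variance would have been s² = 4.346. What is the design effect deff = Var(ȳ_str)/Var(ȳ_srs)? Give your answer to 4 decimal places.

Var(ȳ_str) = Σ Wₕ²(1−fₕ)sₕ²/nₕ with Wₕ = Nₕ/54275:
  E: (12649/54275)²·(1−601/12649)·4.24/601 = 3.6497479 × 10^-4
  B: (19012/54275)²·(1−4148/19012)·3.982/4148 = 9.2092942 × 10^-5
  A: (8733/54275)²·(1−822/8733)·8.52/822 = 2.4308768 × 10^-4
  C: (13881/54275)²·(1−3059/13881)·1.94/3059 = 3.2340808 × 10^-5
  → Var(ȳ_str) = 7.3249622 × 10^-4.
Var(ȳ_srs) = (1 − 8630/54275)·4.346/8630 = 4.2351842 × 10^-4.
deff = (7.3249622 × 10^-4) / (4.2351842 × 10^-4) = 1.7295.

1.7295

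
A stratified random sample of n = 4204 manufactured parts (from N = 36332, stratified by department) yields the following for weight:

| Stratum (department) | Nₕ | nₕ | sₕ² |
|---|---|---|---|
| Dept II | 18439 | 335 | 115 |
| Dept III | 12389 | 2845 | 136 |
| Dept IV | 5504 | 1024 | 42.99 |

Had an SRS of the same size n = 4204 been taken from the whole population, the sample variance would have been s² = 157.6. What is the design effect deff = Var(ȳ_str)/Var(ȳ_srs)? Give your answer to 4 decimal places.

Var(ȳ_str) = Σ Wₕ²(1−fₕ)sₕ²/nₕ with Wₕ = Nₕ/36332:
  Dept II: (18439/36332)²·(1−335/18439)·115/335 = 0.086813312
  Dept III: (12389/36332)²·(1−2845/12389)·136/2845 = 0.0042819807
  Dept IV: (5504/36332)²·(1−1024/5504)·42.99/1024 = 7.8423337 × 10^-4
  → Var(ȳ_str) = 0.091879526.
Var(ȳ_srs) = (1 − 4204/36332)·157.6/4204 = 0.033150333.
deff = 0.091879526 / 0.033150333 = 2.7716.

2.7716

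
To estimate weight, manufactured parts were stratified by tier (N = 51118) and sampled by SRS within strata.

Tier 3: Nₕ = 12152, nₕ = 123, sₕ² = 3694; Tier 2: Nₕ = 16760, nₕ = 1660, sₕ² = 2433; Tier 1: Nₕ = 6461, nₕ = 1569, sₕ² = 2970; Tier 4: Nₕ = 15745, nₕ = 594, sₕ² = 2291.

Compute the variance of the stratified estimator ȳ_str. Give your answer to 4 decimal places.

2.1970

Var(ȳ_str) = Σₕ Wₕ²(1 − fₕ)sₕ²/nₕ with Wₕ = Nₕ/N, N = 51118.
Tier 3: Wₕ = 0.23772448; term = 0.23772448²·(1 − 0.01012179)·3694/123 = 1.6800467.
Tier 2: Wₕ = 0.32786885; term = 0.32786885²·(1 − 0.09904535)·2433/1660 = 0.14195061.
Tier 1: Wₕ = 0.12639383; term = 0.12639383²·(1 − 0.24284167)·2970/1569 = 0.022896652.
Tier 4: Wₕ = 0.30801283; term = 0.30801283²·(1 − 0.03772626)·2291/594 = 0.3521072.
Sum = 2.1970012.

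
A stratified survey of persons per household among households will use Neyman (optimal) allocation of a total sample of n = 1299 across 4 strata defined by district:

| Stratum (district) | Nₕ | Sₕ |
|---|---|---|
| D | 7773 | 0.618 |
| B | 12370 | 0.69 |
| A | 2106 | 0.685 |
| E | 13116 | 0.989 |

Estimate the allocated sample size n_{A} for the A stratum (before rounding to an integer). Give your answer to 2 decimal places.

67.52

Neyman allocation: nₕ = n·NₕSₕ / Σⱼ NⱼSⱼ.
Σ NⱼSⱼ = 7773·0.618 + 12370·0.69 + 2106·0.685 + 13116·0.989 = 27753.348.
n_{A} = 1299·2106·0.685 / 27753.348 = 67.52.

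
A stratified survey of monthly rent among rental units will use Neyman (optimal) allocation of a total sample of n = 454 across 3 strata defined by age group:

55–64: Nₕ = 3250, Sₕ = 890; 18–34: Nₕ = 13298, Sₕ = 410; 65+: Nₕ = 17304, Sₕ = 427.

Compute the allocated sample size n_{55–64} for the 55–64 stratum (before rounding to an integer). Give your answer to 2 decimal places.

83.46

Neyman allocation: nₕ = n·NₕSₕ / Σⱼ NⱼSⱼ.
Σ NⱼSⱼ = 3250·890 + 13298·410 + 17304·427 = 1.5733488 × 10^7.
n_{55–64} = 454·3250·890 / (1.5733488 × 10^7) = 83.46.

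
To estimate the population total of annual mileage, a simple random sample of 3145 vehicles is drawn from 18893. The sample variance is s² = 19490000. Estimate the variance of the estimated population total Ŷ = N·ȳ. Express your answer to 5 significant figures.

1.8438 × 10^12

Var(Ŷ) = N²·Var(ȳ) = N²·(1 − n/N)·s²/n.
f = 3145/18893 = 0.16646377; Var(ȳ) = 0.83353623·19490000/3145 = 5165.5393.
Var(Ŷ) = 18893² · 5165.5393 = 1.8438157 × 10^12.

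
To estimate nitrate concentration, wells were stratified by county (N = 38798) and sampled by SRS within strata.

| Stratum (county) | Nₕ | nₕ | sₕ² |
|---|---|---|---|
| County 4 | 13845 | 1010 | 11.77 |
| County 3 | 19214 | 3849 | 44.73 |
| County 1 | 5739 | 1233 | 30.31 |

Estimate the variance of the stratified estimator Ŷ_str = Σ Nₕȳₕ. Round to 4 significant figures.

Var(Ŷ_str) = Σₕ Nₕ²(1 − fₕ)sₕ²/nₕ.
County 4: 13845²·(1 − 1010/13845)·11.77/1010 = 2.0708275 × 10^6.
County 3: 19214²·(1 − 3849/19214)·44.73/3849 = 3.4308469 × 10^6.
County 1: 5739²·(1 − 1233/5739)·30.31/1233 = 635697.16.
Sum = 6.1373716 × 10^6.

6.137 × 10^6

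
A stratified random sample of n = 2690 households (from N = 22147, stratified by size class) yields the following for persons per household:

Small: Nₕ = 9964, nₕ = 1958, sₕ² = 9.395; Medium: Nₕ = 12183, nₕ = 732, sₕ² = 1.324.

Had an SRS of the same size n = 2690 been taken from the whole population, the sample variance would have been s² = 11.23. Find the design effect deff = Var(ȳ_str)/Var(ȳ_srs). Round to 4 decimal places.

0.3530

Var(ȳ_str) = Σ Wₕ²(1−fₕ)sₕ²/nₕ with Wₕ = Nₕ/22147:
  Small: (9964/22147)²·(1−1958/9964)·9.395/1958 = 7.8037544 × 10^-4
  Medium: (12183/22147)²·(1−732/12183)·1.324/732 = 5.1445187 × 10^-4
  → Var(ȳ_str) = 0.0012948273.
Var(ȳ_srs) = (1 − 2690/22147)·11.23/2690 = 0.0036676548.
deff = 0.0012948273 / 0.0036676548 = 0.3530.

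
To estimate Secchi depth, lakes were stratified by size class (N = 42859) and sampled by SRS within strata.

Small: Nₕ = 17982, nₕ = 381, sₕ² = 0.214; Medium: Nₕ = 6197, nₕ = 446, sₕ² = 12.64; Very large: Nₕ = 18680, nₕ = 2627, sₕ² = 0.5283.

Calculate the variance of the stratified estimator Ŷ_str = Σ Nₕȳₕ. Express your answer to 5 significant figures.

Var(Ŷ_str) = Σₕ Nₕ²(1 − fₕ)sₕ²/nₕ.
Small: 17982²·(1 − 381/17982)·0.214/381 = 177772.32.
Medium: 6197²·(1 − 446/6197)·12.64/446 = 1.0100365 × 10^6.
Very large: 18680²·(1 − 2627/18680)·0.5283/2627 = 60305.041.
Sum = 1.2481139 × 10^6.

1.2481 × 10^6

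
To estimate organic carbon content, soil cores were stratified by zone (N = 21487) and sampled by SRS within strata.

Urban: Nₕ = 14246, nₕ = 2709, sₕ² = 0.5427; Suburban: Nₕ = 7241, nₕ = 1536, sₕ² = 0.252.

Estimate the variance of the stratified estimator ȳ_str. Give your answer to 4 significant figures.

Var(ȳ_str) = Σₕ Wₕ²(1 − fₕ)sₕ²/nₕ with Wₕ = Nₕ/N, N = 21487.
Urban: Wₕ = 0.66300554; term = 0.66300554²·(1 − 0.19015864)·0.5427/2709 = 7.1315689 × 10^-5.
Suburban: Wₕ = 0.33699446; term = 0.33699446²·(1 − 0.21212540)·0.252/1536 = 1.4679523 × 10^-5.
Sum = 8.5995212 × 10^-5.

8.600 × 10^-5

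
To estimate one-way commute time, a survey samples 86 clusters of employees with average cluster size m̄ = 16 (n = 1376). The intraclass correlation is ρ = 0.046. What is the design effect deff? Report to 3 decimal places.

1.690

deff = 1 + (16 − 1)·0.046 = 1 + 0.69 = 1.69.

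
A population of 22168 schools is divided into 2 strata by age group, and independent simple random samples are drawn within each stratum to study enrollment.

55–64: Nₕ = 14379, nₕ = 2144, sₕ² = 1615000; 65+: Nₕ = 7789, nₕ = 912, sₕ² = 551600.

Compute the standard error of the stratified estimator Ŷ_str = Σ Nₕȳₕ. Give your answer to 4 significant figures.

406100

Var(Ŷ_str) = Σₕ Nₕ²(1 − fₕ)sₕ²/nₕ.
55–64: 14379²·(1 − 2144/14379)·1615000/2144 = 1.3251969 × 10^11.
65+: 7789²·(1 − 912/7789)·551600/912 = 3.2397399 × 10^10.
Sum = 1.6491709 × 10^11.
SE = √(1.6491709 × 10^11) = 406100.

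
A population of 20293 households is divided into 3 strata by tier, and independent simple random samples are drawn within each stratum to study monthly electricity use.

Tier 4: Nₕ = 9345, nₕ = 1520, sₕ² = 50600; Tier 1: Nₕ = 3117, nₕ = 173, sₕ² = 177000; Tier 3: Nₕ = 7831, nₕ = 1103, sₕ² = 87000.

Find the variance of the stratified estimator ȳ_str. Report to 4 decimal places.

38.8014

Var(ȳ_str) = Σₕ Wₕ²(1 − fₕ)sₕ²/nₕ with Wₕ = Nₕ/N, N = 20293.
Tier 4: Wₕ = 0.46050362; term = 0.46050362²·(1 − 0.16265383)·50600/1520 = 5.9112329.
Tier 1: Wₕ = 0.15359976; term = 0.15359976²·(1 − 0.05550209)·177000/173 = 22.798657.
Tier 3: Wₕ = 0.38589661; term = 0.38589661²·(1 − 0.14085047)·87000/1103 = 10.09147.
Sum = 38.80136.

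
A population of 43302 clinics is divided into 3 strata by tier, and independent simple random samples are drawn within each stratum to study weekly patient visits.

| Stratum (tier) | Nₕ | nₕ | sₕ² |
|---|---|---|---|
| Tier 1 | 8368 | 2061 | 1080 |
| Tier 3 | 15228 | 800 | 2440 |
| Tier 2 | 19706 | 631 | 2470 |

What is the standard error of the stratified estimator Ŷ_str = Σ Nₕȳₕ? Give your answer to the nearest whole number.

46574

Var(Ŷ_str) = Σₕ Nₕ²(1 − fₕ)sₕ²/nₕ.
Tier 1: 8368²·(1 − 2061/8368)·1080/2061 = 2.7656057 × 10^7.
Tier 3: 15228²·(1 − 800/15228)·2440/800 = 6.7011423 × 10^8.
Tier 2: 19706²·(1 − 631/19706)·2470/631 = 1.4713996 × 10^9.
Sum = 2.1691699 × 10^9.
SE = √(2.1691699 × 10^9) = 46574.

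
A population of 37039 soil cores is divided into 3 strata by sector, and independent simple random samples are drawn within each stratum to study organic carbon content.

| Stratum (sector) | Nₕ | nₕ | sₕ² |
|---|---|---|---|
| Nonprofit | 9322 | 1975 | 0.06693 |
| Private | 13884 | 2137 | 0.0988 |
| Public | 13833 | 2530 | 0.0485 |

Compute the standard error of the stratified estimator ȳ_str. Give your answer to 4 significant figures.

0.003062

Var(ȳ_str) = Σₕ Wₕ²(1 − fₕ)sₕ²/nₕ with Wₕ = Nₕ/N, N = 37039.
Nonprofit: Wₕ = 0.25168066; term = 0.25168066²·(1 − 0.21186441)·0.06693/1975 = 1.6918208 × 10^-6.
Private: Wₕ = 0.37484813; term = 0.37484813²·(1 − 0.15391818)·0.0988/2137 = 5.4963641 × 10^-6.
Public: Wₕ = 0.37347121; term = 0.37347121²·(1 − 0.18289597)·0.0485/2530 = 2.1848057 × 10^-6.
Sum = 9.3729906 × 10^-6.
SE = √(9.3729906 × 10^-6) = 0.003062.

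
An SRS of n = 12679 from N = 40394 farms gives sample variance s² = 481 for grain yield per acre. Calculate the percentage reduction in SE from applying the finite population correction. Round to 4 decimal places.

17.1678

f = n/N = 12679/40394 = 0.31388325.
SE_no-fpc = √(s²/n) = 0.19477358; SE_fpc = √((1−f)s²/n) = 0.16133517.
Ratio = √(1−f) = 0.82832165. Reduction = 100·(1 − 0.82832165) = 17.1678%.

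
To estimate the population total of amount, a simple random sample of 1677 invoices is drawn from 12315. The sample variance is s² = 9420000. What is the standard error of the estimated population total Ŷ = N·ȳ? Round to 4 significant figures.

Var(Ŷ) = N²·Var(ȳ) = N²·(1 − n/N)·s²/n.
f = 1677/12315 = 0.13617540; Var(ȳ) = 0.86382460·9420000/1677 = 4852.2527.
Var(Ŷ) = 12315² · 4852.2527 = 7.3588888 × 10^11.
SE(Ŷ) = √(7.3588888 × 10^11) = 857800.

857800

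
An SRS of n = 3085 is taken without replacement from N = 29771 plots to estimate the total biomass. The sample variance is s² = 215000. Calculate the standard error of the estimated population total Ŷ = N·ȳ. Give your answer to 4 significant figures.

235300

Var(Ŷ) = N²·Var(ȳ) = N²·(1 − n/N)·s²/n.
f = 3085/29771 = 0.10362433; Var(ȳ) = 0.89637567·215000/3085 = 62.470265.
Var(Ŷ) = 29771² · 62.470265 = 5.5368173 × 10^10.
SE(Ŷ) = √(5.5368173 × 10^10) = 235300.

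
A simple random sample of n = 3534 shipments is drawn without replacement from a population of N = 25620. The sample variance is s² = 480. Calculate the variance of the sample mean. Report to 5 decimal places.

0.11709

Under SRS without replacement, Var(ȳ) = (1 − f)·s²/n with f = n/N = 3534/25620 = 0.13793911.
Var(ȳ) = (1 − 0.13793911)·480/3534 = 0.86206089·0.13582343 = 0.11708807.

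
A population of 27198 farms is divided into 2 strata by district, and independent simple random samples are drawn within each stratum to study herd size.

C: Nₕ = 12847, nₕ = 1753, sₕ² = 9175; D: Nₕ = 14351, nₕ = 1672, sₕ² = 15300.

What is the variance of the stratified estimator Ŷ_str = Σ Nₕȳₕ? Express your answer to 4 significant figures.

2.411 × 10^9

Var(Ŷ_str) = Σₕ Nₕ²(1 − fₕ)sₕ²/nₕ.
C: 12847²·(1 − 1753/12847)·9175/1753 = 7.4595743 × 10^8.
D: 14351²·(1 − 1672/14351)·15300/1672 = 1.665031 × 10^9.
Sum = 2.4109884 × 10^9.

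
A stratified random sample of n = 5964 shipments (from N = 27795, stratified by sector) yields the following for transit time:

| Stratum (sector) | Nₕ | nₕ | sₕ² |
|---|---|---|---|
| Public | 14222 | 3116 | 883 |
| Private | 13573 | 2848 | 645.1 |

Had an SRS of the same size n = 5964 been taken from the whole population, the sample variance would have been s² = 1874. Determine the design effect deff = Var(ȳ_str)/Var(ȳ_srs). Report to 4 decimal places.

0.4077

Var(ȳ_str) = Σ Wₕ²(1−fₕ)sₕ²/nₕ with Wₕ = Nₕ/27795:
  Public: (14222/27795)²·(1−3116/14222)·883/3116 = 0.057935964
  Private: (13573/27795)²·(1−2848/13573)·645.1/2848 = 0.04268024
  → Var(ȳ_str) = 0.1006162.
Var(ȳ_srs) = (1 − 5964/27795)·1874/5964 = 0.24679645.
deff = 0.1006162 / 0.24679645 = 0.4077.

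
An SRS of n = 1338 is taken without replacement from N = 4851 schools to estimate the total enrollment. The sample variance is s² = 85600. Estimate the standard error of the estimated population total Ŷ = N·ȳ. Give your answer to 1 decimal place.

33019.0

Var(Ŷ) = N²·Var(ȳ) = N²·(1 − n/N)·s²/n.
f = 1338/4851 = 0.27581942; Var(ȳ) = 0.72418058·85600/1338 = 46.330237.
Var(Ŷ) = 4851² · 46.330237 = 1.0902524 × 10^9.
SE(Ŷ) = √(1.0902524 × 10^9) = 33019.0.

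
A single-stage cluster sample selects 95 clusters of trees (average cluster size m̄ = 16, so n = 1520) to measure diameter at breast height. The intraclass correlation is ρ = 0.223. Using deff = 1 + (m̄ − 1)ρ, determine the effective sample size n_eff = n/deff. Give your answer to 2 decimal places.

deff = 1 + (16 − 1)·0.223 = 1 + 3.345 = 4.345.
n_eff = 1520 / 4.345 = 349.83.

349.83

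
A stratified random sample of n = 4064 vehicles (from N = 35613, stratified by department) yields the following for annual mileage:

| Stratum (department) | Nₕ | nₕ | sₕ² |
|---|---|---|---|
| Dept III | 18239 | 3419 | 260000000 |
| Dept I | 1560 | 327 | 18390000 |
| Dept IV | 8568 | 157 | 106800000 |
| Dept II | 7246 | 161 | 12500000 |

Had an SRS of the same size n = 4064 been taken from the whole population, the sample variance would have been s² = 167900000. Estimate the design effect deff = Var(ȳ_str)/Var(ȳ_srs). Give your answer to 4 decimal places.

1.5871

Var(ȳ_str) = Σ Wₕ²(1−fₕ)sₕ²/nₕ with Wₕ = Nₕ/35613:
  Dept III: (18239/35613)²·(1−3419/18239)·260000000/3419 = 16207.139
  Dept I: (1560/35613)²·(1−327/1560)·18390000/327 = 85.29126
  Dept IV: (8568/35613)²·(1−157/8568)·106800000/157 = 38652.854
  Dept II: (7246/35613)²·(1−161/7246)·12500000/161 = 3142.7165
  → Var(ȳ_str) = 58088.001.
Var(ȳ_srs) = (1 − 4064/35613)·167900000/4064 = 36599.406.
deff = 58088.001 / 36599.406 = 1.5871.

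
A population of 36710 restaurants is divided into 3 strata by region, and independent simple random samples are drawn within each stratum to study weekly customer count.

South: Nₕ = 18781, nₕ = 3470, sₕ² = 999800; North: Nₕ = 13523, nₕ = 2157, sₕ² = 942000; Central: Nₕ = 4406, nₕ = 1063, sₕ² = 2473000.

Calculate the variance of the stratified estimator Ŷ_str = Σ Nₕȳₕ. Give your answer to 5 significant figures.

1.8424 × 10^11

Var(Ŷ_str) = Σₕ Nₕ²(1 − fₕ)sₕ²/nₕ.
South: 18781²·(1 − 3470/18781)·999800/3470 = 8.2852559 × 10^10.
North: 13523²·(1 − 2157/13523)·942000/2157 = 6.7124561 × 10^10.
Central: 4406²·(1 − 1063/4406)·2473000/1063 = 3.4266656 × 10^10.
Sum = 1.8424378 × 10^11.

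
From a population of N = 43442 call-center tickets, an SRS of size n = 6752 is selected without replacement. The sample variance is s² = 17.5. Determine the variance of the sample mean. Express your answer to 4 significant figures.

Under SRS without replacement, Var(ȳ) = (1 − f)·s²/n with f = n/N = 6752/43442 = 0.15542562.
Var(ȳ) = (1 − 0.15542562)·17.5/6752 = 0.84457438·0.0025918246 = 0.0021889887.

0.002189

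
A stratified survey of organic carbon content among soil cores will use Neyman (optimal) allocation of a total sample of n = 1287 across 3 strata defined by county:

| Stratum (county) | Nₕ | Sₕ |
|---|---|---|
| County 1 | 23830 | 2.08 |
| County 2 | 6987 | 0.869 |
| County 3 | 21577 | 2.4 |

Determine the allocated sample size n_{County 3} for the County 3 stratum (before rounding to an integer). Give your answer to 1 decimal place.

Neyman allocation: nₕ = n·NₕSₕ / Σⱼ NⱼSⱼ.
Σ NⱼSⱼ = 23830·2.08 + 6987·0.869 + 21577·2.4 = 107422.9.
n_{County 3} = 1287·21577·2.4 / 107422.9 = 620.4.

620.4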